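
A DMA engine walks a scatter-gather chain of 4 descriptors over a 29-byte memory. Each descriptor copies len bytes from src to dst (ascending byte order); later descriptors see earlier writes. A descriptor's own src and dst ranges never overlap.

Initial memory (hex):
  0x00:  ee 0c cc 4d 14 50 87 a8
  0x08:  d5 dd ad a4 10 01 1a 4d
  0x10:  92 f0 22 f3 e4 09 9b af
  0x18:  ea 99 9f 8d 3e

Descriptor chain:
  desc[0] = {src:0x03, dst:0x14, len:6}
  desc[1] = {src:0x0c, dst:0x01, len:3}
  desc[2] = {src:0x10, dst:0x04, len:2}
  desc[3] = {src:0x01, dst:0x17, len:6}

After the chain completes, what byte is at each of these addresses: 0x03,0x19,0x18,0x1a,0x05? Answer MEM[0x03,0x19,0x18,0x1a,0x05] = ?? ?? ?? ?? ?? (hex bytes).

MEM[0x03,0x19,0x18,0x1a,0x05] = 1a 1a 01 92 f0

#0 dst[0x14+6] := {0x4d,0x14,0x50,0x87,0xa8,0xd5}
#1 dst[0x01+3] := {0x10,0x01,0x1a}
#2 dst[0x04+2] := {0x92,0xf0}
#3 dst[0x17+6] := {0x10,0x01,0x1a,0x92,0xf0,0x87}
query mem[0x03]=0x1a, mem[0x19]=0x1a, mem[0x18]=0x01, mem[0x1a]=0x92, mem[0x05]=0xf0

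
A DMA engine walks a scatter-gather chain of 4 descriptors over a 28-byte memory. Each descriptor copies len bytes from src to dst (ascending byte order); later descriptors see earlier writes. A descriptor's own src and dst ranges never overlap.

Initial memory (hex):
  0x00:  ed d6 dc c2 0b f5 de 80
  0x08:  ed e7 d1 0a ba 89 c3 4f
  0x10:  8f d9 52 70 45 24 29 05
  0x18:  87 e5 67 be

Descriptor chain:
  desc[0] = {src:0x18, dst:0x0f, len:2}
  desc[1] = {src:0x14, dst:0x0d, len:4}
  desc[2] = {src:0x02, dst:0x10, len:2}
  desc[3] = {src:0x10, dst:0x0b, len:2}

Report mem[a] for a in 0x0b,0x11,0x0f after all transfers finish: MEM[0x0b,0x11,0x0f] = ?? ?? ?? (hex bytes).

[0] 0x18->0x0f len=2 : 87 e5
[1] 0x14->0x0d len=4 : 45 24 29 05
[2] 0x02->0x10 len=2 : dc c2
[3] 0x10->0x0b len=2 : dc c2
query mem[0x0b]=0xdc, mem[0x11]=0xc2, mem[0x0f]=0x29

MEM[0x0b,0x11,0x0f] = dc c2 29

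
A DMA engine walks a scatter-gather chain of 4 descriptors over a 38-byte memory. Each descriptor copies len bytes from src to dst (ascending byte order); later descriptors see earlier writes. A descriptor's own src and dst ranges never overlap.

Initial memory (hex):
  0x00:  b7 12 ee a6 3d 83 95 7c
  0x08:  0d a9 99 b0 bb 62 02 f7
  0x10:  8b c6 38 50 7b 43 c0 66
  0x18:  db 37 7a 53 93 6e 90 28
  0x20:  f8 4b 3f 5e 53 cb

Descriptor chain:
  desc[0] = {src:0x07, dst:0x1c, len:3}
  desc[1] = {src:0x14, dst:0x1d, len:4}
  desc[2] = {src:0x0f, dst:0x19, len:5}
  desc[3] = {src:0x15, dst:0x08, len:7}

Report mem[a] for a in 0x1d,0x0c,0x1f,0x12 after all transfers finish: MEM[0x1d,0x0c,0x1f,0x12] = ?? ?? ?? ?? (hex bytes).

D0: mem[0x1c..0x1e] <- [7c 0d a9]
D1: mem[0x1d..0x20] <- [7b 43 c0 66]
D2: mem[0x19..0x1d] <- [f7 8b c6 38 50]
D3: mem[0x08..0x0e] <- [43 c0 66 db f7 8b c6]
query mem[0x1d]=0x50, mem[0x0c]=0xf7, mem[0x1f]=0xc0, mem[0x12]=0x38

MEM[0x1d,0x0c,0x1f,0x12] = 50 f7 c0 38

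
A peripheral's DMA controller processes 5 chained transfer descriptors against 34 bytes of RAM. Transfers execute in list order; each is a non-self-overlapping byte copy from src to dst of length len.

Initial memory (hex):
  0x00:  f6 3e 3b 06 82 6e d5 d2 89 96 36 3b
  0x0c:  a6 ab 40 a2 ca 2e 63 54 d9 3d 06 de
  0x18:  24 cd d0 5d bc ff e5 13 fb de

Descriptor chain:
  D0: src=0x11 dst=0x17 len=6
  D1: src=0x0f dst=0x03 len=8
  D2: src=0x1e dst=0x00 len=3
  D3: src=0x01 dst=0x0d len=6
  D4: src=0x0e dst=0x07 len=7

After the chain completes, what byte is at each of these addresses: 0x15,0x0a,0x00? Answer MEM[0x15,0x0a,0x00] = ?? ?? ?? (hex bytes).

MEM[0x15,0x0a,0x00] = 3d 2e e5

[0] 0x11->0x17 len=6 : 2e 63 54 d9 3d 06
[1] 0x0f->0x03 len=8 : a2 ca 2e 63 54 d9 3d 06
[2] 0x1e->0x00 len=3 : e5 13 fb
[3] 0x01->0x0d len=6 : 13 fb a2 ca 2e 63
[4] 0x0e->0x07 len=7 : fb a2 ca 2e 63 54 d9
query mem[0x15]=0x3d, mem[0x0a]=0x2e, mem[0x00]=0xe5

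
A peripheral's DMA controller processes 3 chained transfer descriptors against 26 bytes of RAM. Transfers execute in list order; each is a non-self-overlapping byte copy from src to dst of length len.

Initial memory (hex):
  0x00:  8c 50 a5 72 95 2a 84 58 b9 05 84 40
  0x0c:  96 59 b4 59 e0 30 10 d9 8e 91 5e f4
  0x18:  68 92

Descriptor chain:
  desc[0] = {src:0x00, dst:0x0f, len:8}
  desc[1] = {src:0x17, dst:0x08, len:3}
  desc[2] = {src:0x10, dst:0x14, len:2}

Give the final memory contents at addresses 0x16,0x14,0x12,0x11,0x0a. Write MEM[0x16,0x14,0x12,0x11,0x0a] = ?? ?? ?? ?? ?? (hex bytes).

  after D0: wrote 8B at 0x0f = 8c50a572952a8458
  after D1: wrote 3B at 0x08 = f46892
  after D2: wrote 2B at 0x14 = 50a5
query mem[0x16]=0x58, mem[0x14]=0x50, mem[0x12]=0x72, mem[0x11]=0xa5, mem[0x0a]=0x92

MEM[0x16,0x14,0x12,0x11,0x0a] = 58 50 72 a5 92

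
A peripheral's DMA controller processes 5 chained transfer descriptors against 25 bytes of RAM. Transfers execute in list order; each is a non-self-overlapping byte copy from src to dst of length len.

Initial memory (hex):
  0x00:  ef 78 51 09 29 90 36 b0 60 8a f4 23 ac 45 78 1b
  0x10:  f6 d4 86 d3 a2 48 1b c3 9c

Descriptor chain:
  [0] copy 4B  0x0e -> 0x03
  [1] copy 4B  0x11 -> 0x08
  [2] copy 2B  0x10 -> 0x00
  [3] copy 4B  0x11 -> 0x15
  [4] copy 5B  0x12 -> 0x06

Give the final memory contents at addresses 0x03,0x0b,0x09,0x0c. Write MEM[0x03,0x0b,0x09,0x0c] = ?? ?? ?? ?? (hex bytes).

MEM[0x03,0x0b,0x09,0x0c] = 78 a2 d4 ac

  after D0: wrote 4B at 0x03 = 781bf6d4
  after D1: wrote 4B at 0x08 = d486d3a2
  after D2: wrote 2B at 0x00 = f6d4
  after D3: wrote 4B at 0x15 = d486d3a2
  after D4: wrote 5B at 0x06 = 86d3a2d486
query mem[0x03]=0x78, mem[0x0b]=0xa2, mem[0x09]=0xd4, mem[0x0c]=0xac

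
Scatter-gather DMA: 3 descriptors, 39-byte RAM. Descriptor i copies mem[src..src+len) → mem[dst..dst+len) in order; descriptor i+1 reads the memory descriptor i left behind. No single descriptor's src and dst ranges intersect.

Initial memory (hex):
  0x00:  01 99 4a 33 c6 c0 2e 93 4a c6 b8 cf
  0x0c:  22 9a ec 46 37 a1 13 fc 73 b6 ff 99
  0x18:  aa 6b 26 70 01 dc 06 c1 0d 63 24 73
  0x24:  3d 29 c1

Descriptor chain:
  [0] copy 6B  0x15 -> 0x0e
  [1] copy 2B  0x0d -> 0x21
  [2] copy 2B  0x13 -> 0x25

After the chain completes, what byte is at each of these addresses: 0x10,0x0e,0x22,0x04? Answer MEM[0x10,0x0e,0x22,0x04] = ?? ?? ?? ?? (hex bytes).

D0: mem[0x0e..0x13] <- [b6 ff 99 aa 6b 26]
D1: mem[0x21..0x22] <- [9a b6]
D2: mem[0x25..0x26] <- [26 73]
query mem[0x10]=0x99, mem[0x0e]=0xb6, mem[0x22]=0xb6, mem[0x04]=0xc6

MEM[0x10,0x0e,0x22,0x04] = 99 b6 b6 c6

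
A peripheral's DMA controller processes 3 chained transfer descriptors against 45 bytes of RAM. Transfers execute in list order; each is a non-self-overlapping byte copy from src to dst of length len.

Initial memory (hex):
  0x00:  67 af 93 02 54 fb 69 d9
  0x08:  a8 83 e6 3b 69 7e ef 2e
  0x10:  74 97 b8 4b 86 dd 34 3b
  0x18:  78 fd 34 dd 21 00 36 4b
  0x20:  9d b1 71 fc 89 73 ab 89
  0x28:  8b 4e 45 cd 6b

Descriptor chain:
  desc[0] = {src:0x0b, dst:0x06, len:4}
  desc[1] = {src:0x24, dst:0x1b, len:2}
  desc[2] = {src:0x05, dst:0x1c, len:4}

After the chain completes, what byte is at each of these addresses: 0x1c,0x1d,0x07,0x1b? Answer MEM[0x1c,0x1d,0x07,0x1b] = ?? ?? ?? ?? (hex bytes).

[0] 0x0b->0x06 len=4 : 3b 69 7e ef
[1] 0x24->0x1b len=2 : 89 73
[2] 0x05->0x1c len=4 : fb 3b 69 7e
query mem[0x1c]=0xfb, mem[0x1d]=0x3b, mem[0x07]=0x69, mem[0x1b]=0x89

MEM[0x1c,0x1d,0x07,0x1b] = fb 3b 69 89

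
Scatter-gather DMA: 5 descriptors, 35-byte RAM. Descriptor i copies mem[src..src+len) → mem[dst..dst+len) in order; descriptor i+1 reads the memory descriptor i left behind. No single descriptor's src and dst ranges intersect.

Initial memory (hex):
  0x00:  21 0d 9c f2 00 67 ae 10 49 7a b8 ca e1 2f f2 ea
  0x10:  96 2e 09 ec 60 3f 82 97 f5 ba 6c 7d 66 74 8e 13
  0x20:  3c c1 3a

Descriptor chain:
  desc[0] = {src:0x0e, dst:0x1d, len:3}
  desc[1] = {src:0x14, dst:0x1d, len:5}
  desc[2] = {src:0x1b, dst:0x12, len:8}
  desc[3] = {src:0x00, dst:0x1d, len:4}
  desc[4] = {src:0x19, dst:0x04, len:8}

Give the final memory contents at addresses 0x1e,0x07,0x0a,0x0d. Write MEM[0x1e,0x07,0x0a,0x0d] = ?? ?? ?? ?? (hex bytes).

[0] 0x0e->0x1d len=3 : f2 ea 96
[1] 0x14->0x1d len=5 : 60 3f 82 97 f5
[2] 0x1b->0x12 len=8 : 7d 66 60 3f 82 97 f5 3a
[3] 0x00->0x1d len=4 : 21 0d 9c f2
[4] 0x19->0x04 len=8 : 3a 6c 7d 66 21 0d 9c f2
query mem[0x1e]=0x0d, mem[0x07]=0x66, mem[0x0a]=0x9c, mem[0x0d]=0x2f

MEM[0x1e,0x07,0x0a,0x0d] = 0d 66 9c 2f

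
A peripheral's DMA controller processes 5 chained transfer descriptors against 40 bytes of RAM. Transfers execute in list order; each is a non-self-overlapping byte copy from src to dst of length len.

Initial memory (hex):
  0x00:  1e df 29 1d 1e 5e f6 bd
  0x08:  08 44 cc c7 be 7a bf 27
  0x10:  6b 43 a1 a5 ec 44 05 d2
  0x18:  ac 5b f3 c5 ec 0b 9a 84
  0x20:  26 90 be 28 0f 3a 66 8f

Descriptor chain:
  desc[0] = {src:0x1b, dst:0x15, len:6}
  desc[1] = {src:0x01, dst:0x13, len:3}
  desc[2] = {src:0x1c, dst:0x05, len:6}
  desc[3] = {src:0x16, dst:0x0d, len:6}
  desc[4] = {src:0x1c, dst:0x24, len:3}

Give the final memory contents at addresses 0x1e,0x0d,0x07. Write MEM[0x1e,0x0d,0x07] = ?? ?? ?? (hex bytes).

[0] 0x1b->0x15 len=6 : c5 ec 0b 9a 84 26
[1] 0x01->0x13 len=3 : df 29 1d
[2] 0x1c->0x05 len=6 : ec 0b 9a 84 26 90
[3] 0x16->0x0d len=6 : ec 0b 9a 84 26 c5
[4] 0x1c->0x24 len=3 : ec 0b 9a
query mem[0x1e]=0x9a, mem[0x0d]=0xec, mem[0x07]=0x9a

MEM[0x1e,0x0d,0x07] = 9a ec 9a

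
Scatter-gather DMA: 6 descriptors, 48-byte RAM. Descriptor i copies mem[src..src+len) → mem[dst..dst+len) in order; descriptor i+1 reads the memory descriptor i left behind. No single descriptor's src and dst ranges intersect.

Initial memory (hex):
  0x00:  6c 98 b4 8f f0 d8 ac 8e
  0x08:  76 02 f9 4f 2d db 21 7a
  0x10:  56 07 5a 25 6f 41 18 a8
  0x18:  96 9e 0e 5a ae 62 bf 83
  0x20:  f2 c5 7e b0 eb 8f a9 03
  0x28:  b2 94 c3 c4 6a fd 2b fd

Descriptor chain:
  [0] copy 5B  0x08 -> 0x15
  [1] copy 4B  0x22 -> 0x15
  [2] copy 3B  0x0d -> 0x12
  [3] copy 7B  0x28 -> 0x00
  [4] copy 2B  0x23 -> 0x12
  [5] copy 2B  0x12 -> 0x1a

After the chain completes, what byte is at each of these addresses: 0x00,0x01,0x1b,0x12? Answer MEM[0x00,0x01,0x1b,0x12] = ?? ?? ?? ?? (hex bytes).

MEM[0x00,0x01,0x1b,0x12] = b2 94 eb b0

D0: mem[0x15..0x19] <- [76 02 f9 4f 2d]
D1: mem[0x15..0x18] <- [7e b0 eb 8f]
D2: mem[0x12..0x14] <- [db 21 7a]
D3: mem[0x00..0x06] <- [b2 94 c3 c4 6a fd 2b]
D4: mem[0x12..0x13] <- [b0 eb]
D5: mem[0x1a..0x1b] <- [b0 eb]
query mem[0x00]=0xb2, mem[0x01]=0x94, mem[0x1b]=0xeb, mem[0x12]=0xb0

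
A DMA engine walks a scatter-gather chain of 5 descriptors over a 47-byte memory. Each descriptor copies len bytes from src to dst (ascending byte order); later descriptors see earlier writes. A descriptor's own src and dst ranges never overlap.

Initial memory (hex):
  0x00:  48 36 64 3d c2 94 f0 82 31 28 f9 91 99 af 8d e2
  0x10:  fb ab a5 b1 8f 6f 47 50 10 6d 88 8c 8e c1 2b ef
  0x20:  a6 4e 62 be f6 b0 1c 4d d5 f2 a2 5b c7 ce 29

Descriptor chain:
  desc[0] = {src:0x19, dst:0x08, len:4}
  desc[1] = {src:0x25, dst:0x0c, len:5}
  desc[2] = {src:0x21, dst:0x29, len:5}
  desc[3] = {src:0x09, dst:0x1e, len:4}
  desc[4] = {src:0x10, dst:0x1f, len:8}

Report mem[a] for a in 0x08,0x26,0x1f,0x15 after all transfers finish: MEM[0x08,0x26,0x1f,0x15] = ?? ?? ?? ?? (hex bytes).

MEM[0x08,0x26,0x1f,0x15] = 6d 50 f2 6f

D0: mem[0x08..0x0b] <- [6d 88 8c 8e]
D1: mem[0x0c..0x10] <- [b0 1c 4d d5 f2]
D2: mem[0x29..0x2d] <- [4e 62 be f6 b0]
D3: mem[0x1e..0x21] <- [88 8c 8e b0]
D4: mem[0x1f..0x26] <- [f2 ab a5 b1 8f 6f 47 50]
query mem[0x08]=0x6d, mem[0x26]=0x50, mem[0x1f]=0xf2, mem[0x15]=0x6f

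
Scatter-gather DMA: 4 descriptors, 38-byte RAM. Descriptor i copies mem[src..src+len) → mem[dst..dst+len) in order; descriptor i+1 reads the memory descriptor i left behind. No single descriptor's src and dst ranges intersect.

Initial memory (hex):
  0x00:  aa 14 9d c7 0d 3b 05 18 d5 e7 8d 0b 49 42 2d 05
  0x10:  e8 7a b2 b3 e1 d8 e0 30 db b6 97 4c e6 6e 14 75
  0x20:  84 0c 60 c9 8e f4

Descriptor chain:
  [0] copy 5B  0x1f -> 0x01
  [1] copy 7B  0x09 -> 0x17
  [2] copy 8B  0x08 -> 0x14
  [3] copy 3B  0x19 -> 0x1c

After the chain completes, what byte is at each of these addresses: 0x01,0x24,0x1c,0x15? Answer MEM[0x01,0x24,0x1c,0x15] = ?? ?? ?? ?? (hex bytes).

MEM[0x01,0x24,0x1c,0x15] = 75 8e 42 e7

[0] 0x1f->0x01 len=5 : 75 84 0c 60 c9
[1] 0x09->0x17 len=7 : e7 8d 0b 49 42 2d 05
[2] 0x08->0x14 len=8 : d5 e7 8d 0b 49 42 2d 05
[3] 0x19->0x1c len=3 : 42 2d 05
query mem[0x01]=0x75, mem[0x24]=0x8e, mem[0x1c]=0x42, mem[0x15]=0xe7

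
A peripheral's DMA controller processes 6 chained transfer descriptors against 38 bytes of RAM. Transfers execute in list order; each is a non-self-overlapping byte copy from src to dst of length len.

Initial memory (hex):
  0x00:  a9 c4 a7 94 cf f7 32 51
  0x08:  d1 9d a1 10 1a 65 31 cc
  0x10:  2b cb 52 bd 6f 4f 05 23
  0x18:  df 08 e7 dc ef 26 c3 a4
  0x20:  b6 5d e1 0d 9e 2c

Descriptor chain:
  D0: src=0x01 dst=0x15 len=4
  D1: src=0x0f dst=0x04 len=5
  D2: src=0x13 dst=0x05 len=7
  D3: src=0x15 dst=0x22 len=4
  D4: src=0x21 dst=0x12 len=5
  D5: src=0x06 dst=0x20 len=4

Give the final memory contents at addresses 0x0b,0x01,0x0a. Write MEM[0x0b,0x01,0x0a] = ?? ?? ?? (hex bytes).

#0 dst[0x15+4] := {0xc4,0xa7,0x94,0xcf}
#1 dst[0x04+5] := {0xcc,0x2b,0xcb,0x52,0xbd}
#2 dst[0x05+7] := {0xbd,0x6f,0xc4,0xa7,0x94,0xcf,0x08}
#3 dst[0x22+4] := {0xc4,0xa7,0x94,0xcf}
#4 dst[0x12+5] := {0x5d,0xc4,0xa7,0x94,0xcf}
#5 dst[0x20+4] := {0x6f,0xc4,0xa7,0x94}
query mem[0x0b]=0x08, mem[0x01]=0xc4, mem[0x0a]=0xcf

MEM[0x0b,0x01,0x0a] = 08 c4 cf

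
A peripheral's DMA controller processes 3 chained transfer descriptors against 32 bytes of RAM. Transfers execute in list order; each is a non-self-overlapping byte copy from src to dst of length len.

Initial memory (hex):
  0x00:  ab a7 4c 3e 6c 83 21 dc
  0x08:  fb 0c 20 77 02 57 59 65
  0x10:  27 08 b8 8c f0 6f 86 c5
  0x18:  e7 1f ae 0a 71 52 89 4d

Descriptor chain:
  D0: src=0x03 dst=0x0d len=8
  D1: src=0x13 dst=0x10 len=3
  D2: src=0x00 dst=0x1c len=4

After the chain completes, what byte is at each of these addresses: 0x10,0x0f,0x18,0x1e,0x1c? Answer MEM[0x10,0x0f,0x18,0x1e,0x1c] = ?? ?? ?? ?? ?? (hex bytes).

D0: mem[0x0d..0x14] <- [3e 6c 83 21 dc fb 0c 20]
D1: mem[0x10..0x12] <- [0c 20 6f]
D2: mem[0x1c..0x1f] <- [ab a7 4c 3e]
query mem[0x10]=0x0c, mem[0x0f]=0x83, mem[0x18]=0xe7, mem[0x1e]=0x4c, mem[0x1c]=0xab

MEM[0x10,0x0f,0x18,0x1e,0x1c] = 0c 83 e7 4c ab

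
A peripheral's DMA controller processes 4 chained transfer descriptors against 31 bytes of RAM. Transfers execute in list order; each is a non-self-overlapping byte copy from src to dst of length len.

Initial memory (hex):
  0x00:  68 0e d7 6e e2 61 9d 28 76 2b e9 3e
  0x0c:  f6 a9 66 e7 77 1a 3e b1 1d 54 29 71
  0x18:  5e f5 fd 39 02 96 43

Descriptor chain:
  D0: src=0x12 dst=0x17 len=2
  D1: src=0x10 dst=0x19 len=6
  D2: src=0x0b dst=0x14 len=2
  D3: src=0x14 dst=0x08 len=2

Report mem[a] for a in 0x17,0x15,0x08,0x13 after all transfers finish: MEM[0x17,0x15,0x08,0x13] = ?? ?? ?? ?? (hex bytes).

D0: mem[0x17..0x18] <- [3e b1]
D1: mem[0x19..0x1e] <- [77 1a 3e b1 1d 54]
D2: mem[0x14..0x15] <- [3e f6]
D3: mem[0x08..0x09] <- [3e f6]
query mem[0x17]=0x3e, mem[0x15]=0xf6, mem[0x08]=0x3e, mem[0x13]=0xb1

MEM[0x17,0x15,0x08,0x13] = 3e f6 3e b1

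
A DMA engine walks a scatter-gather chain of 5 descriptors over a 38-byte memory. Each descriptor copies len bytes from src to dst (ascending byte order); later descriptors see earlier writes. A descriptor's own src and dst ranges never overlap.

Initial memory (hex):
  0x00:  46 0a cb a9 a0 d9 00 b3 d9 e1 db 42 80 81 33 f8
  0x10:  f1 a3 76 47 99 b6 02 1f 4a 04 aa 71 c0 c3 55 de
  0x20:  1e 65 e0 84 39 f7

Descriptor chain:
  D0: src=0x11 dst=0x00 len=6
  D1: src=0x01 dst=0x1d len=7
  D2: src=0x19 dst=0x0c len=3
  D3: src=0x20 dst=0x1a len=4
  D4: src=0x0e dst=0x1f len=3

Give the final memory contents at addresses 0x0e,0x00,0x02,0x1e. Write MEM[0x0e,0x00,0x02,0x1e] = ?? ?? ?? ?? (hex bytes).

  after D0: wrote 6B at 0x00 = a3764799b602
  after D1: wrote 7B at 0x1d = 764799b60200b3
  after D2: wrote 3B at 0x0c = 04aa71
  after D3: wrote 4B at 0x1a = b60200b3
  after D4: wrote 3B at 0x1f = 71f8f1
query mem[0x0e]=0x71, mem[0x00]=0xa3, mem[0x02]=0x47, mem[0x1e]=0x47

MEM[0x0e,0x00,0x02,0x1e] = 71 a3 47 47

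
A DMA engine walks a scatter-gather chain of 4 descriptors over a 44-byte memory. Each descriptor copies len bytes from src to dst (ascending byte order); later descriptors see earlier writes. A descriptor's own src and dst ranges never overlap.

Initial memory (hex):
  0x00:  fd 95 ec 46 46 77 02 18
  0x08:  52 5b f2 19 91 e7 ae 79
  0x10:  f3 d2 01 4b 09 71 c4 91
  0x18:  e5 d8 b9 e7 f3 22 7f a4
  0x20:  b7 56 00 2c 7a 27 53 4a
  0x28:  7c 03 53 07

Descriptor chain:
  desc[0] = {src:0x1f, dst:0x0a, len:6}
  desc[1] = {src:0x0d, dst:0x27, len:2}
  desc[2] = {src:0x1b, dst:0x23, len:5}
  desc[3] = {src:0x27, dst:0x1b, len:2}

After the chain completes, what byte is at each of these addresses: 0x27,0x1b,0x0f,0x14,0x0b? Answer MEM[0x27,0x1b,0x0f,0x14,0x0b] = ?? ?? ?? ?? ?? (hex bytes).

D0: mem[0x0a..0x0f] <- [a4 b7 56 00 2c 7a]
D1: mem[0x27..0x28] <- [00 2c]
D2: mem[0x23..0x27] <- [e7 f3 22 7f a4]
D3: mem[0x1b..0x1c] <- [a4 2c]
query mem[0x27]=0xa4, mem[0x1b]=0xa4, mem[0x0f]=0x7a, mem[0x14]=0x09, mem[0x0b]=0xb7

MEM[0x27,0x1b,0x0f,0x14,0x0b] = a4 a4 7a 09 b7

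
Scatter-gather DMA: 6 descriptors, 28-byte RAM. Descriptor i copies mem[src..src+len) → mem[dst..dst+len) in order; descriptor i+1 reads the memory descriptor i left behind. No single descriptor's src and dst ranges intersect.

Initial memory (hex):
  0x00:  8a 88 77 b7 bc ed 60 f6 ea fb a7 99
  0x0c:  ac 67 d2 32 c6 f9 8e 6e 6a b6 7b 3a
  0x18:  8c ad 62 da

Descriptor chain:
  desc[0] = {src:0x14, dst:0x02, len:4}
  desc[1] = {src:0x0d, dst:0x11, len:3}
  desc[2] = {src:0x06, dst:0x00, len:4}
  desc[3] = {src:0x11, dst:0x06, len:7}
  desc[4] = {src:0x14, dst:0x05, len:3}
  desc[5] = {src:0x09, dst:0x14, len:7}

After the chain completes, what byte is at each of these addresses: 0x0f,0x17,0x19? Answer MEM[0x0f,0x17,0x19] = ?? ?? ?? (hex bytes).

MEM[0x0f,0x17,0x19] = 32 3a d2

  after D0: wrote 4B at 0x02 = 6ab67b3a
  after D1: wrote 3B at 0x11 = 67d232
  after D2: wrote 4B at 0x00 = 60f6eafb
  after D3: wrote 7B at 0x06 = 67d2326ab67b3a
  after D4: wrote 3B at 0x05 = 6ab67b
  after D5: wrote 7B at 0x14 = 6ab67b3a67d232
query mem[0x0f]=0x32, mem[0x17]=0x3a, mem[0x19]=0xd2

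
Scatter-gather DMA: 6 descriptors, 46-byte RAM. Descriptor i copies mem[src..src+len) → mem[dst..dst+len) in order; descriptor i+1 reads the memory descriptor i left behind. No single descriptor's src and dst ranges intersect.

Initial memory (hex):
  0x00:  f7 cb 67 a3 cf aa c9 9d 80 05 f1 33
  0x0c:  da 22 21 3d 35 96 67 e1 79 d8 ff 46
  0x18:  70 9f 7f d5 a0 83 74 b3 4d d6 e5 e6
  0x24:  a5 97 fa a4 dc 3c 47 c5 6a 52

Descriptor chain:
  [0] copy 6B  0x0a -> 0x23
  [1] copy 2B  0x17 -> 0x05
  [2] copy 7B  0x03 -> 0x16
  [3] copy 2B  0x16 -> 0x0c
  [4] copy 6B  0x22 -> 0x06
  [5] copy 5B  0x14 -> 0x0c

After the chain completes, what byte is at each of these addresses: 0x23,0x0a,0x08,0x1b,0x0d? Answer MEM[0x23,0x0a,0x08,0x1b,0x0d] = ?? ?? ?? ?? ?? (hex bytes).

D0: mem[0x23..0x28] <- [f1 33 da 22 21 3d]
D1: mem[0x05..0x06] <- [46 70]
D2: mem[0x16..0x1c] <- [a3 cf 46 70 9d 80 05]
D3: mem[0x0c..0x0d] <- [a3 cf]
D4: mem[0x06..0x0b] <- [e5 f1 33 da 22 21]
D5: mem[0x0c..0x10] <- [79 d8 a3 cf 46]
query mem[0x23]=0xf1, mem[0x0a]=0x22, mem[0x08]=0x33, mem[0x1b]=0x80, mem[0x0d]=0xd8

MEM[0x23,0x0a,0x08,0x1b,0x0d] = f1 22 33 80 d8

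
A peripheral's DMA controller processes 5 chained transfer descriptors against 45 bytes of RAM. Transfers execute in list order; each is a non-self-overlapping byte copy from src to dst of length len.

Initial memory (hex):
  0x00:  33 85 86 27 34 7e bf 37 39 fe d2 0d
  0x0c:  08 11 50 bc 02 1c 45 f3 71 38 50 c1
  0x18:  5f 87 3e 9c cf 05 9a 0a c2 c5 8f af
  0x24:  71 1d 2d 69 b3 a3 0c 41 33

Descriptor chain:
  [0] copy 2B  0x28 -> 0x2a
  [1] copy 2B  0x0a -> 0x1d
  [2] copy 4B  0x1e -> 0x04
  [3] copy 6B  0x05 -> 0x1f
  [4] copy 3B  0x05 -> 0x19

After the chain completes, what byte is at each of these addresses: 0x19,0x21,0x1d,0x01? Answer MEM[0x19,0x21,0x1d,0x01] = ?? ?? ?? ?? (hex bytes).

MEM[0x19,0x21,0x1d,0x01] = 0a c5 d2 85

  after D0: wrote 2B at 0x2a = b3a3
  after D1: wrote 2B at 0x1d = d20d
  after D2: wrote 4B at 0x04 = 0d0ac2c5
  after D3: wrote 6B at 0x1f = 0ac2c539fed2
  after D4: wrote 3B at 0x19 = 0ac2c5
query mem[0x19]=0x0a, mem[0x21]=0xc5, mem[0x1d]=0xd2, mem[0x01]=0x85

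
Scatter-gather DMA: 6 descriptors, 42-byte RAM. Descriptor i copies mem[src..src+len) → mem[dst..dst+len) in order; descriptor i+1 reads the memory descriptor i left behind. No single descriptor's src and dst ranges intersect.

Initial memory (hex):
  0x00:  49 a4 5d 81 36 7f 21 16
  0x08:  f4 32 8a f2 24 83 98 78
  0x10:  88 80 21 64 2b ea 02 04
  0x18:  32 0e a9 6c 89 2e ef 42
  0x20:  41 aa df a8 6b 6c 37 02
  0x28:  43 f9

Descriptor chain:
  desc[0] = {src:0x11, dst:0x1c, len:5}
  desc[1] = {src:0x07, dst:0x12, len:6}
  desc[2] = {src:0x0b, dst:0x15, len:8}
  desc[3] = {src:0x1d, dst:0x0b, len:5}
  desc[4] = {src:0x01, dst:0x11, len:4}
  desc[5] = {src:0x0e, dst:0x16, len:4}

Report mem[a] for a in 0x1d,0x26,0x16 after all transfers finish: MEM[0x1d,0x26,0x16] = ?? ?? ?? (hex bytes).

MEM[0x1d,0x26,0x16] = 21 37 ea

#0 dst[0x1c+5] := {0x80,0x21,0x64,0x2b,0xea}
#1 dst[0x12+6] := {0x16,0xf4,0x32,0x8a,0xf2,0x24}
#2 dst[0x15+8] := {0xf2,0x24,0x83,0x98,0x78,0x88,0x80,0x16}
#3 dst[0x0b+5] := {0x21,0x64,0x2b,0xea,0xaa}
#4 dst[0x11+4] := {0xa4,0x5d,0x81,0x36}
#5 dst[0x16+4] := {0xea,0xaa,0x88,0xa4}
query mem[0x1d]=0x21, mem[0x26]=0x37, mem[0x16]=0xea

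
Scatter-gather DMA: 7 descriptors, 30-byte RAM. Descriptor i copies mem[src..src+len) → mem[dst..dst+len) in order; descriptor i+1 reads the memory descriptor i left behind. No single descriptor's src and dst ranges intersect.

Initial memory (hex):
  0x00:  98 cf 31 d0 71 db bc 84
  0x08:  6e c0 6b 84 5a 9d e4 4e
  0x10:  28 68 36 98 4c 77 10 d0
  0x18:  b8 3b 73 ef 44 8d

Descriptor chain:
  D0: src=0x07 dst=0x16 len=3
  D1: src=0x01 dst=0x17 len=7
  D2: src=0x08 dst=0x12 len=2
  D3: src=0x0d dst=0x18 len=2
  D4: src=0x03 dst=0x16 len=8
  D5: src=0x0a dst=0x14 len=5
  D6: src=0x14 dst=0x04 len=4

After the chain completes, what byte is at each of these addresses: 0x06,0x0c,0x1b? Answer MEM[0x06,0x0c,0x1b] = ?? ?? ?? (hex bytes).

D0: mem[0x16..0x18] <- [84 6e c0]
D1: mem[0x17..0x1d] <- [cf 31 d0 71 db bc 84]
D2: mem[0x12..0x13] <- [6e c0]
D3: mem[0x18..0x19] <- [9d e4]
D4: mem[0x16..0x1d] <- [d0 71 db bc 84 6e c0 6b]
D5: mem[0x14..0x18] <- [6b 84 5a 9d e4]
D6: mem[0x04..0x07] <- [6b 84 5a 9d]
query mem[0x06]=0x5a, mem[0x0c]=0x5a, mem[0x1b]=0x6e

MEM[0x06,0x0c,0x1b] = 5a 5a 6e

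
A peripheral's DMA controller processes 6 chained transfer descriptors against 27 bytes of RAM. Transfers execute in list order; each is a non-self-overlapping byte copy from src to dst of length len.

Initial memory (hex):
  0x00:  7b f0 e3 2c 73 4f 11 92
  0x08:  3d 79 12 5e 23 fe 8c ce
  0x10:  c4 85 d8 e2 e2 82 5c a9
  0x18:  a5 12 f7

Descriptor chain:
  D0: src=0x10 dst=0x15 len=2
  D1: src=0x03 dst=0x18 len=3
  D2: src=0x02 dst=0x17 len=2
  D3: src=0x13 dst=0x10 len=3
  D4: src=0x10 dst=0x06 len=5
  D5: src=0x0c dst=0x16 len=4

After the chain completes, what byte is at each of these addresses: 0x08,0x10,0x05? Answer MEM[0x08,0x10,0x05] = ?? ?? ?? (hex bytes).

[0] 0x10->0x15 len=2 : c4 85
[1] 0x03->0x18 len=3 : 2c 73 4f
[2] 0x02->0x17 len=2 : e3 2c
[3] 0x13->0x10 len=3 : e2 e2 c4
[4] 0x10->0x06 len=5 : e2 e2 c4 e2 e2
[5] 0x0c->0x16 len=4 : 23 fe 8c ce
query mem[0x08]=0xc4, mem[0x10]=0xe2, mem[0x05]=0x4f

MEM[0x08,0x10,0x05] = c4 e2 4f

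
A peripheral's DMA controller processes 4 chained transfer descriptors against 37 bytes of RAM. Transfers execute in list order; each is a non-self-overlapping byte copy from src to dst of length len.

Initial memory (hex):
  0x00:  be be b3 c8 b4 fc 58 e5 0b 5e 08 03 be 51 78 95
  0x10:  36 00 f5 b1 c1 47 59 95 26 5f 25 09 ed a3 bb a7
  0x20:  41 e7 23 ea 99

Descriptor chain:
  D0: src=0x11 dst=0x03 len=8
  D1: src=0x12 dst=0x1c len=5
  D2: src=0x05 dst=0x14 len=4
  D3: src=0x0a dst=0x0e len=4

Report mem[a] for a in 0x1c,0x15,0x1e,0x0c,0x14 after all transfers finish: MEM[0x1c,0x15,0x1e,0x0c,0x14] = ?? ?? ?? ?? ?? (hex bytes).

MEM[0x1c,0x15,0x1e,0x0c,0x14] = f5 c1 c1 be b1

  after D0: wrote 8B at 0x03 = 00f5b1c147599526
  after D1: wrote 5B at 0x1c = f5b1c14759
  after D2: wrote 4B at 0x14 = b1c14759
  after D3: wrote 4B at 0x0e = 2603be51
query mem[0x1c]=0xf5, mem[0x15]=0xc1, mem[0x1e]=0xc1, mem[0x0c]=0xbe, mem[0x14]=0xb1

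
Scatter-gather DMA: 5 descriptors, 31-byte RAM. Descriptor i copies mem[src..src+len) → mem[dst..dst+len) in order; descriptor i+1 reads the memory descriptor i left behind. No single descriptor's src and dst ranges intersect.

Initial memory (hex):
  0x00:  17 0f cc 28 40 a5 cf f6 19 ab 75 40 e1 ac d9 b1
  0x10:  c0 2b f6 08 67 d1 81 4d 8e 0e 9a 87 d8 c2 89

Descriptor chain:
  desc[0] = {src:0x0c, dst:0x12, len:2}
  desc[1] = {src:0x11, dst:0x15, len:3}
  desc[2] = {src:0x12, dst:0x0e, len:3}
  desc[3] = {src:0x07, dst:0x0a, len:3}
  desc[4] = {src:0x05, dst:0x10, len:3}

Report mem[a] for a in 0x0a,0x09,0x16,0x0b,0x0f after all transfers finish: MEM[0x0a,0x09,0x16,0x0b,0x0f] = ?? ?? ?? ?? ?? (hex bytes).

MEM[0x0a,0x09,0x16,0x0b,0x0f] = f6 ab e1 19 ac

[0] 0x0c->0x12 len=2 : e1 ac
[1] 0x11->0x15 len=3 : 2b e1 ac
[2] 0x12->0x0e len=3 : e1 ac 67
[3] 0x07->0x0a len=3 : f6 19 ab
[4] 0x05->0x10 len=3 : a5 cf f6
query mem[0x0a]=0xf6, mem[0x09]=0xab, mem[0x16]=0xe1, mem[0x0b]=0x19, mem[0x0f]=0xac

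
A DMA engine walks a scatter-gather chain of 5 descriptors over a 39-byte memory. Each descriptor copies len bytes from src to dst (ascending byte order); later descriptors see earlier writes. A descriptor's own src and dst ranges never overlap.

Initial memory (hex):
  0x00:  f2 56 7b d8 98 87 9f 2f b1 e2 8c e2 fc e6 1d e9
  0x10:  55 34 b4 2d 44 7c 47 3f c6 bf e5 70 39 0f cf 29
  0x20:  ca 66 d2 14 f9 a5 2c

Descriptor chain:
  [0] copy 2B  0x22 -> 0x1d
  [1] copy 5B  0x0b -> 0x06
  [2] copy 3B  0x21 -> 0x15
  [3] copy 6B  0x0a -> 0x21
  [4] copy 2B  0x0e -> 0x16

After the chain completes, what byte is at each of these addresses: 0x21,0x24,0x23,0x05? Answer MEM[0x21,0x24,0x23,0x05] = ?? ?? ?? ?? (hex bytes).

#0 dst[0x1d+2] := {0xd2,0x14}
#1 dst[0x06+5] := {0xe2,0xfc,0xe6,0x1d,0xe9}
#2 dst[0x15+3] := {0x66,0xd2,0x14}
#3 dst[0x21+6] := {0xe9,0xe2,0xfc,0xe6,0x1d,0xe9}
#4 dst[0x16+2] := {0x1d,0xe9}
query mem[0x21]=0xe9, mem[0x24]=0xe6, mem[0x23]=0xfc, mem[0x05]=0x87

MEM[0x21,0x24,0x23,0x05] = e9 e6 fc 87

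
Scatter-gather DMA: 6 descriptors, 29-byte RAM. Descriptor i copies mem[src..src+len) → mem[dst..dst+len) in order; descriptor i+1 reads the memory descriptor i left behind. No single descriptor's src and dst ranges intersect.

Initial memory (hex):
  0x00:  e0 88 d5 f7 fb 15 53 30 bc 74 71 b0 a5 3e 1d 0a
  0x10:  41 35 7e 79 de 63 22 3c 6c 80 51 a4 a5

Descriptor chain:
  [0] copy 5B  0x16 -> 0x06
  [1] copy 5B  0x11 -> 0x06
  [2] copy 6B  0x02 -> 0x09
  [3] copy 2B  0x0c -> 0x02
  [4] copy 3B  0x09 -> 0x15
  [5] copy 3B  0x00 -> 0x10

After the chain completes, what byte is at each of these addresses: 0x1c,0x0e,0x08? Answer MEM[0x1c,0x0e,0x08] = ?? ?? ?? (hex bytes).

[0] 0x16->0x06 len=5 : 22 3c 6c 80 51
[1] 0x11->0x06 len=5 : 35 7e 79 de 63
[2] 0x02->0x09 len=6 : d5 f7 fb 15 35 7e
[3] 0x0c->0x02 len=2 : 15 35
[4] 0x09->0x15 len=3 : d5 f7 fb
[5] 0x00->0x10 len=3 : e0 88 15
query mem[0x1c]=0xa5, mem[0x0e]=0x7e, mem[0x08]=0x79

MEM[0x1c,0x0e,0x08] = a5 7e 79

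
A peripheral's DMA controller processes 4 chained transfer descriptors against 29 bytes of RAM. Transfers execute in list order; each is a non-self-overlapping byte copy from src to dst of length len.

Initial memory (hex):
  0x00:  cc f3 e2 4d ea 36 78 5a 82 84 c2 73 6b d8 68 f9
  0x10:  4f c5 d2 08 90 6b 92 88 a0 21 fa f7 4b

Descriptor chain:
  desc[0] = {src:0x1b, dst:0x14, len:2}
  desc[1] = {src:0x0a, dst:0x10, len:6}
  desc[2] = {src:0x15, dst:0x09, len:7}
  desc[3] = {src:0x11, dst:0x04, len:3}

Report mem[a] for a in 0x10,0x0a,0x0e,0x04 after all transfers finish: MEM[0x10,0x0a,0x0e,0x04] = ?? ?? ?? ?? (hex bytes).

[0] 0x1b->0x14 len=2 : f7 4b
[1] 0x0a->0x10 len=6 : c2 73 6b d8 68 f9
[2] 0x15->0x09 len=7 : f9 92 88 a0 21 fa f7
[3] 0x11->0x04 len=3 : 73 6b d8
query mem[0x10]=0xc2, mem[0x0a]=0x92, mem[0x0e]=0xfa, mem[0x04]=0x73

MEM[0x10,0x0a,0x0e,0x04] = c2 92 fa 73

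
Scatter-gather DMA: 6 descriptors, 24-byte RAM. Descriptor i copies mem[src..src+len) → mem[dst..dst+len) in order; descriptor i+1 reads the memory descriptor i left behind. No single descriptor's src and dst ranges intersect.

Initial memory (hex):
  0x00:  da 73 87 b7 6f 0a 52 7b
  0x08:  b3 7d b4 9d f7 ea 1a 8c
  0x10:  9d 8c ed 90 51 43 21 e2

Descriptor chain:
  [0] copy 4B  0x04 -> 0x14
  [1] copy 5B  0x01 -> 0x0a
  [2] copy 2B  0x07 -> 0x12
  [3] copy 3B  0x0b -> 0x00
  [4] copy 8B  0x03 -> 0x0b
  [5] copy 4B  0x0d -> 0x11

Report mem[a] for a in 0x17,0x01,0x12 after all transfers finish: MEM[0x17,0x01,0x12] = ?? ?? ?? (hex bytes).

MEM[0x17,0x01,0x12] = 7b b7 52

#0 dst[0x14+4] := {0x6f,0x0a,0x52,0x7b}
#1 dst[0x0a+5] := {0x73,0x87,0xb7,0x6f,0x0a}
#2 dst[0x12+2] := {0x7b,0xb3}
#3 dst[0x00+3] := {0x87,0xb7,0x6f}
#4 dst[0x0b+8] := {0xb7,0x6f,0x0a,0x52,0x7b,0xb3,0x7d,0x73}
#5 dst[0x11+4] := {0x0a,0x52,0x7b,0xb3}
query mem[0x17]=0x7b, mem[0x01]=0xb7, mem[0x12]=0x52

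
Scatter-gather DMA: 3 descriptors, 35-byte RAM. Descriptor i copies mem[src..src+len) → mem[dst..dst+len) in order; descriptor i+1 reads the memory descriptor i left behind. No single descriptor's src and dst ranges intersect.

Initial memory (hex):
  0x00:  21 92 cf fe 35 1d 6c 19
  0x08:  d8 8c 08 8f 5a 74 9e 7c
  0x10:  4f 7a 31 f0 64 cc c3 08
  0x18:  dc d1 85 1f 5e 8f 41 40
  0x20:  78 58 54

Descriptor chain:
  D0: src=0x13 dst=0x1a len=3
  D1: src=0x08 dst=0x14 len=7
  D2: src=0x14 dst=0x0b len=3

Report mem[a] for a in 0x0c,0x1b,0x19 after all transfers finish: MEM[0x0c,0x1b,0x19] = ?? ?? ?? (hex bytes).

MEM[0x0c,0x1b,0x19] = 8c 64 74

D0: mem[0x1a..0x1c] <- [f0 64 cc]
D1: mem[0x14..0x1a] <- [d8 8c 08 8f 5a 74 9e]
D2: mem[0x0b..0x0d] <- [d8 8c 08]
query mem[0x0c]=0x8c, mem[0x1b]=0x64, mem[0x19]=0x74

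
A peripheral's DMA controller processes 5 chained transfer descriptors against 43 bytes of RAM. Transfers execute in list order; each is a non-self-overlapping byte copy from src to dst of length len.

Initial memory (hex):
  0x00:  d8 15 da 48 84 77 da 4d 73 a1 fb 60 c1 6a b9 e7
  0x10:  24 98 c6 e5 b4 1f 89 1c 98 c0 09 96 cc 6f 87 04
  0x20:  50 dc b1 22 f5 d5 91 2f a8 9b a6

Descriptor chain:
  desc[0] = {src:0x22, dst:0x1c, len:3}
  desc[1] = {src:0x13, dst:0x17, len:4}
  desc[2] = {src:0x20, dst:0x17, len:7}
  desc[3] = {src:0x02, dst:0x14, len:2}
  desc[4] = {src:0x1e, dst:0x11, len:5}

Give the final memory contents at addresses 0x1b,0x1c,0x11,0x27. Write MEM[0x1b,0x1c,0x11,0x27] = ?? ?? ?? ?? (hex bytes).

  after D0: wrote 3B at 0x1c = b122f5
  after D1: wrote 4B at 0x17 = e5b41f89
  after D2: wrote 7B at 0x17 = 50dcb122f5d591
  after D3: wrote 2B at 0x14 = da48
  after D4: wrote 5B at 0x11 = f50450dcb1
query mem[0x1b]=0xf5, mem[0x1c]=0xd5, mem[0x11]=0xf5, mem[0x27]=0x2f

MEM[0x1b,0x1c,0x11,0x27] = f5 d5 f5 2f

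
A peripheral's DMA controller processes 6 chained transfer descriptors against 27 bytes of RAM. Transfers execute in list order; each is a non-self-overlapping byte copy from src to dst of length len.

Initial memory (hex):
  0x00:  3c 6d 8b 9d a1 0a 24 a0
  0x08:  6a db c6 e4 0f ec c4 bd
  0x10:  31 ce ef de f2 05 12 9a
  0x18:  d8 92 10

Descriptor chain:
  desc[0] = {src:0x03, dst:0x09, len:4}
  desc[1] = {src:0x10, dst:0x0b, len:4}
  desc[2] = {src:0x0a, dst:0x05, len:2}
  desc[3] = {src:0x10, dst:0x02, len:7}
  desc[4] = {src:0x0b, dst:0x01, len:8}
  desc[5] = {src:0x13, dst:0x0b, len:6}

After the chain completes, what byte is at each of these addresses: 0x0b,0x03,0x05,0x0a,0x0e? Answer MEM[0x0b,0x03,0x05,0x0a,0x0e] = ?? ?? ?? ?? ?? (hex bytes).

MEM[0x0b,0x03,0x05,0x0a,0x0e] = de ef bd a1 12

#0 dst[0x09+4] := {0x9d,0xa1,0x0a,0x24}
#1 dst[0x0b+4] := {0x31,0xce,0xef,0xde}
#2 dst[0x05+2] := {0xa1,0x31}
#3 dst[0x02+7] := {0x31,0xce,0xef,0xde,0xf2,0x05,0x12}
#4 dst[0x01+8] := {0x31,0xce,0xef,0xde,0xbd,0x31,0xce,0xef}
#5 dst[0x0b+6] := {0xde,0xf2,0x05,0x12,0x9a,0xd8}
query mem[0x0b]=0xde, mem[0x03]=0xef, mem[0x05]=0xbd, mem[0x0a]=0xa1, mem[0x0e]=0x12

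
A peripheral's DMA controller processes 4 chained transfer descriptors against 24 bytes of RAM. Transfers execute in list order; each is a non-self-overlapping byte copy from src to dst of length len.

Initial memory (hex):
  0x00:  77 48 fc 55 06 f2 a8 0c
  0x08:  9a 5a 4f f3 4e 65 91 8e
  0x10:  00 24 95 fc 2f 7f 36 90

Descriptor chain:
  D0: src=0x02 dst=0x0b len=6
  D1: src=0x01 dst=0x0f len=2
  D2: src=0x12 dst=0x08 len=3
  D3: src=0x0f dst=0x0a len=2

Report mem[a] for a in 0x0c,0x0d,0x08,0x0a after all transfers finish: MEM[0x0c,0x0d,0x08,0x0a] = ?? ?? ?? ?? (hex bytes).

  after D0: wrote 6B at 0x0b = fc5506f2a80c
  after D1: wrote 2B at 0x0f = 48fc
  after D2: wrote 3B at 0x08 = 95fc2f
  after D3: wrote 2B at 0x0a = 48fc
query mem[0x0c]=0x55, mem[0x0d]=0x06, mem[0x08]=0x95, mem[0x0a]=0x48

MEM[0x0c,0x0d,0x08,0x0a] = 55 06 95 48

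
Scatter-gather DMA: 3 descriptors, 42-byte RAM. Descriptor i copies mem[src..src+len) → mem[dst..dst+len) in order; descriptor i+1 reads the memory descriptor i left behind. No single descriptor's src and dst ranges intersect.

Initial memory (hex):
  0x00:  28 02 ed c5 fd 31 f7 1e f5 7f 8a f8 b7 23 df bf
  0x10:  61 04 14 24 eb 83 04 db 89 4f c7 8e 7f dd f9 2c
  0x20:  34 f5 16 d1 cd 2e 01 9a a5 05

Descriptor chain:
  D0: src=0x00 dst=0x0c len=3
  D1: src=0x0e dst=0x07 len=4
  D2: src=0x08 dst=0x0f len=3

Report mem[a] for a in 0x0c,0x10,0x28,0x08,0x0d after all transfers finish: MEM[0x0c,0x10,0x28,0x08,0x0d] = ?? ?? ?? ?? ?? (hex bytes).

MEM[0x0c,0x10,0x28,0x08,0x0d] = 28 61 a5 bf 02

[0] 0x00->0x0c len=3 : 28 02 ed
[1] 0x0e->0x07 len=4 : ed bf 61 04
[2] 0x08->0x0f len=3 : bf 61 04
query mem[0x0c]=0x28, mem[0x10]=0x61, mem[0x28]=0xa5, mem[0x08]=0xbf, mem[0x0d]=0x02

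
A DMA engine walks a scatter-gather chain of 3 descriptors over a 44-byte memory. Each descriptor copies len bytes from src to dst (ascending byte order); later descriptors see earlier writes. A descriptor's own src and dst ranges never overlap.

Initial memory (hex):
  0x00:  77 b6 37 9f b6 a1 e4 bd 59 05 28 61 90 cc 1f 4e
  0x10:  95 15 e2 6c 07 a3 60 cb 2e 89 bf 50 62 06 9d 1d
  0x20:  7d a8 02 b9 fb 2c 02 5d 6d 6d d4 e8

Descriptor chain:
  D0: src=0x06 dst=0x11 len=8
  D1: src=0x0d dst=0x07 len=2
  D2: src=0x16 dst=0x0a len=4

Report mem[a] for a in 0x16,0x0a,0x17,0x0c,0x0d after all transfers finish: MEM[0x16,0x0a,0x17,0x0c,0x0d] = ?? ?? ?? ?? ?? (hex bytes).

MEM[0x16,0x0a,0x17,0x0c,0x0d] = 61 61 90 cc 89

  after D0: wrote 8B at 0x11 = e4bd5905286190cc
  after D1: wrote 2B at 0x07 = cc1f
  after D2: wrote 4B at 0x0a = 6190cc89
query mem[0x16]=0x61, mem[0x0a]=0x61, mem[0x17]=0x90, mem[0x0c]=0xcc, mem[0x0d]=0x89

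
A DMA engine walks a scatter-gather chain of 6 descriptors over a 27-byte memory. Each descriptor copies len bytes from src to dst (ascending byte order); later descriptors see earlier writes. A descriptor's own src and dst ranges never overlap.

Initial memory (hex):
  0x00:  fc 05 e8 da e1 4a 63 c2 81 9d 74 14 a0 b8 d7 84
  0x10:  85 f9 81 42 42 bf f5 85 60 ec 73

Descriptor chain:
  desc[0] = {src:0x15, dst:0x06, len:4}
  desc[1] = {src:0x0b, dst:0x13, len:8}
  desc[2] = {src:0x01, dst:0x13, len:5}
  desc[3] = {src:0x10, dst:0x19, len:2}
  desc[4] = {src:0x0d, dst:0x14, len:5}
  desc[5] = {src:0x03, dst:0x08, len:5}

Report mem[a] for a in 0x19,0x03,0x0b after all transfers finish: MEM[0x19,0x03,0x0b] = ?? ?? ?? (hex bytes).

MEM[0x19,0x03,0x0b] = 85 da bf

D0: mem[0x06..0x09] <- [bf f5 85 60]
D1: mem[0x13..0x1a] <- [14 a0 b8 d7 84 85 f9 81]
D2: mem[0x13..0x17] <- [05 e8 da e1 4a]
D3: mem[0x19..0x1a] <- [85 f9]
D4: mem[0x14..0x18] <- [b8 d7 84 85 f9]
D5: mem[0x08..0x0c] <- [da e1 4a bf f5]
query mem[0x19]=0x85, mem[0x03]=0xda, mem[0x0b]=0xbf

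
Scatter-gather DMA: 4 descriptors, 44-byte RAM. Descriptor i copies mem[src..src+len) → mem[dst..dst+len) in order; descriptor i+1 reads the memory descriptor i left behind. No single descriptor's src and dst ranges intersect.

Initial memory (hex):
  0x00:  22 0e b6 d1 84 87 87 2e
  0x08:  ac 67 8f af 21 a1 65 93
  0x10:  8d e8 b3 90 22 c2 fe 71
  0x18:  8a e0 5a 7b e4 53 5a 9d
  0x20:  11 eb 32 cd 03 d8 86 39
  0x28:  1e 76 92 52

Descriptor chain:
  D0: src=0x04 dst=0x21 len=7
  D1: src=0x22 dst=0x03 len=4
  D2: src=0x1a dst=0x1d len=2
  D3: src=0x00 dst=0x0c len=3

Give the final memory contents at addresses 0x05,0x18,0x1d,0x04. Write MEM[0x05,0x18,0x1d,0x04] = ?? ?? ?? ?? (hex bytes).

MEM[0x05,0x18,0x1d,0x04] = 2e 8a 5a 87

#0 dst[0x21+7] := {0x84,0x87,0x87,0x2e,0xac,0x67,0x8f}
#1 dst[0x03+4] := {0x87,0x87,0x2e,0xac}
#2 dst[0x1d+2] := {0x5a,0x7b}
#3 dst[0x0c+3] := {0x22,0x0e,0xb6}
query mem[0x05]=0x2e, mem[0x18]=0x8a, mem[0x1d]=0x5a, mem[0x04]=0x87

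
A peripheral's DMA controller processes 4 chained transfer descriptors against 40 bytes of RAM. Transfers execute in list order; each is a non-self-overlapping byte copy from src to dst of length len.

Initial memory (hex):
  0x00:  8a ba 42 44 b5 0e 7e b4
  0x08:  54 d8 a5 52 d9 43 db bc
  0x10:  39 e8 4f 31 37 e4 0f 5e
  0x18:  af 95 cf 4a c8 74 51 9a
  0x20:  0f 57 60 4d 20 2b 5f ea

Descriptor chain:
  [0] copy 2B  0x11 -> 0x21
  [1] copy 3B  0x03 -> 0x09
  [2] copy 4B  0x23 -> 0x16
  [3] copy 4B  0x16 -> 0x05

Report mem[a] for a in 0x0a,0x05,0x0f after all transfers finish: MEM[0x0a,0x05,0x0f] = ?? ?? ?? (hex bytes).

#0 dst[0x21+2] := {0xe8,0x4f}
#1 dst[0x09+3] := {0x44,0xb5,0x0e}
#2 dst[0x16+4] := {0x4d,0x20,0x2b,0x5f}
#3 dst[0x05+4] := {0x4d,0x20,0x2b,0x5f}
query mem[0x0a]=0xb5, mem[0x05]=0x4d, mem[0x0f]=0xbc

MEM[0x0a,0x05,0x0f] = b5 4d bc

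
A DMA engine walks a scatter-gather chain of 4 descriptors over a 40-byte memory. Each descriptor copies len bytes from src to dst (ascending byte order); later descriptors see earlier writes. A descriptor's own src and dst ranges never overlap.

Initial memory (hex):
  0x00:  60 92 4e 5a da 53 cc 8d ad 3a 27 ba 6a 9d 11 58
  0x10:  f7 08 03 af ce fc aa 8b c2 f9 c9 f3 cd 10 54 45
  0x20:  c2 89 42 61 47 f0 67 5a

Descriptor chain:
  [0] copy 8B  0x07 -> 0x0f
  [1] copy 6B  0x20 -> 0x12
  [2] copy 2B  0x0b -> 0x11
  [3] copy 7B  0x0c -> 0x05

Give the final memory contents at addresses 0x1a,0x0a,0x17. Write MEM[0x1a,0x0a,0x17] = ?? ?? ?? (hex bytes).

#0 dst[0x0f+8] := {0x8d,0xad,0x3a,0x27,0xba,0x6a,0x9d,0x11}
#1 dst[0x12+6] := {0xc2,0x89,0x42,0x61,0x47,0xf0}
#2 dst[0x11+2] := {0xba,0x6a}
#3 dst[0x05+7] := {0x6a,0x9d,0x11,0x8d,0xad,0xba,0x6a}
query mem[0x1a]=0xc9, mem[0x0a]=0xba, mem[0x17]=0xf0

MEM[0x1a,0x0a,0x17] = c9 ba f0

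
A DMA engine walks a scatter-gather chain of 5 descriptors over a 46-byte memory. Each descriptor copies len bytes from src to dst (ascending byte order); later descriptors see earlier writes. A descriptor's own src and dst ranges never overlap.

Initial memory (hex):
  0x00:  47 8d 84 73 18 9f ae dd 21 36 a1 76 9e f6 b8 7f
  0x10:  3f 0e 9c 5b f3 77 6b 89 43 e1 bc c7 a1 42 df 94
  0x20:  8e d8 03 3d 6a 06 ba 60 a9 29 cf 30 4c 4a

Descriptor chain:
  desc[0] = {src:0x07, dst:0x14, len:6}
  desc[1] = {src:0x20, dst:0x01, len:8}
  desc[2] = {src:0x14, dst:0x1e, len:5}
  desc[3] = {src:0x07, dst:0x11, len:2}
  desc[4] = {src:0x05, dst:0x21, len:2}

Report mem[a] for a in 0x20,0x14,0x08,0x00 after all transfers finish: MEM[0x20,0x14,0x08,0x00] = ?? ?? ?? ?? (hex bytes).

  after D0: wrote 6B at 0x14 = dd2136a1769e
  after D1: wrote 8B at 0x01 = 8ed8033d6a06ba60
  after D2: wrote 5B at 0x1e = dd2136a176
  after D3: wrote 2B at 0x11 = ba60
  after D4: wrote 2B at 0x21 = 6a06
query mem[0x20]=0x36, mem[0x14]=0xdd, mem[0x08]=0x60, mem[0x00]=0x47

MEM[0x20,0x14,0x08,0x00] = 36 dd 60 47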